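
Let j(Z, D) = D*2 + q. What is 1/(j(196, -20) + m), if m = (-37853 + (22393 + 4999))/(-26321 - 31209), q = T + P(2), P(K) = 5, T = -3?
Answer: -5230/197789 ≈ -0.026442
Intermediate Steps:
q = 2 (q = -3 + 5 = 2)
j(Z, D) = 2 + 2*D (j(Z, D) = D*2 + 2 = 2*D + 2 = 2 + 2*D)
m = 951/5230 (m = (-37853 + 27392)/(-57530) = -10461*(-1/57530) = 951/5230 ≈ 0.18184)
1/(j(196, -20) + m) = 1/((2 + 2*(-20)) + 951/5230) = 1/((2 - 40) + 951/5230) = 1/(-38 + 951/5230) = 1/(-197789/5230) = -5230/197789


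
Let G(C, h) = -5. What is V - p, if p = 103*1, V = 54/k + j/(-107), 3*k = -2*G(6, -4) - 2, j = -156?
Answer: -34793/428 ≈ -81.292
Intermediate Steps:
k = 8/3 (k = (-2*(-5) - 2)/3 = (10 - 2)/3 = (1/3)*8 = 8/3 ≈ 2.6667)
V = 9291/428 (V = 54/(8/3) - 156/(-107) = 54*(3/8) - 156*(-1/107) = 81/4 + 156/107 = 9291/428 ≈ 21.708)
p = 103
V - p = 9291/428 - 1*103 = 9291/428 - 103 = -34793/428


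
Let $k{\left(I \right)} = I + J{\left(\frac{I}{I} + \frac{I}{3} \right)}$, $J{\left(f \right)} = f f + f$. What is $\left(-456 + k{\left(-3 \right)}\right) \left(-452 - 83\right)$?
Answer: $245565$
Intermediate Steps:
$J{\left(f \right)} = f + f^{2}$ ($J{\left(f \right)} = f^{2} + f = f + f^{2}$)
$k{\left(I \right)} = I + \left(1 + \frac{I}{3}\right) \left(2 + \frac{I}{3}\right)$ ($k{\left(I \right)} = I + \left(\frac{I}{I} + \frac{I}{3}\right) \left(1 + \left(\frac{I}{I} + \frac{I}{3}\right)\right) = I + \left(1 + I \frac{1}{3}\right) \left(1 + \left(1 + I \frac{1}{3}\right)\right) = I + \left(1 + \frac{I}{3}\right) \left(1 + \left(1 + \frac{I}{3}\right)\right) = I + \left(1 + \frac{I}{3}\right) \left(2 + \frac{I}{3}\right)$)
$\left(-456 + k{\left(-3 \right)}\right) \left(-452 - 83\right) = \left(-456 + \left(2 + 2 \left(-3\right) + \frac{\left(-3\right)^{2}}{9}\right)\right) \left(-452 - 83\right) = \left(-456 + \left(2 - 6 + \frac{1}{9} \cdot 9\right)\right) \left(-535\right) = \left(-456 + \left(2 - 6 + 1\right)\right) \left(-535\right) = \left(-456 - 3\right) \left(-535\right) = \left(-459\right) \left(-535\right) = 245565$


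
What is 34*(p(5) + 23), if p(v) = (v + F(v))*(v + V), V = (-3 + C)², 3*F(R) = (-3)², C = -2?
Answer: 8942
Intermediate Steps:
F(R) = 3 (F(R) = (⅓)*(-3)² = (⅓)*9 = 3)
V = 25 (V = (-3 - 2)² = (-5)² = 25)
p(v) = (3 + v)*(25 + v) (p(v) = (v + 3)*(v + 25) = (3 + v)*(25 + v))
34*(p(5) + 23) = 34*((75 + 5² + 28*5) + 23) = 34*((75 + 25 + 140) + 23) = 34*(240 + 23) = 34*263 = 8942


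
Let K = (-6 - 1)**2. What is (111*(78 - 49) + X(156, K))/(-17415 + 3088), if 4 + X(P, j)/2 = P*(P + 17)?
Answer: -57187/14327 ≈ -3.9916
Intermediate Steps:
K = 49 (K = (-7)**2 = 49)
X(P, j) = -8 + 2*P*(17 + P) (X(P, j) = -8 + 2*(P*(P + 17)) = -8 + 2*(P*(17 + P)) = -8 + 2*P*(17 + P))
(111*(78 - 49) + X(156, K))/(-17415 + 3088) = (111*(78 - 49) + (-8 + 2*156**2 + 34*156))/(-17415 + 3088) = (111*29 + (-8 + 2*24336 + 5304))/(-14327) = (3219 + (-8 + 48672 + 5304))*(-1/14327) = (3219 + 53968)*(-1/14327) = 57187*(-1/14327) = -57187/14327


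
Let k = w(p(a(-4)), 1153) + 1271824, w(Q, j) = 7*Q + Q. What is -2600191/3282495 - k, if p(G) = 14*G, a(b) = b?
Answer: -4173287963311/3282495 ≈ -1.2714e+6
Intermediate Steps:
w(Q, j) = 8*Q
k = 1271376 (k = 8*(14*(-4)) + 1271824 = 8*(-56) + 1271824 = -448 + 1271824 = 1271376)
-2600191/3282495 - k = -2600191/3282495 - 1*1271376 = -2600191*1/3282495 - 1271376 = -2600191/3282495 - 1271376 = -4173287963311/3282495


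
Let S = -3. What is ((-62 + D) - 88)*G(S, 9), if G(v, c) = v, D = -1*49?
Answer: 597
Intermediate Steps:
D = -49
((-62 + D) - 88)*G(S, 9) = ((-62 - 49) - 88)*(-3) = (-111 - 88)*(-3) = -199*(-3) = 597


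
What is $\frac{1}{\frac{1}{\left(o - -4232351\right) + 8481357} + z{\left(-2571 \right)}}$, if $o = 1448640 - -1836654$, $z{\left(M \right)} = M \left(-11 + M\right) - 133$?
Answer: $\frac{15999002}{106204399087379} \approx 1.5064 \cdot 10^{-7}$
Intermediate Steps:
$z{\left(M \right)} = -133 + M \left(-11 + M\right)$ ($z{\left(M \right)} = M \left(-11 + M\right) - 133 = -133 + M \left(-11 + M\right)$)
$o = 3285294$ ($o = 1448640 + 1836654 = 3285294$)
$\frac{1}{\frac{1}{\left(o - -4232351\right) + 8481357} + z{\left(-2571 \right)}} = \frac{1}{\frac{1}{\left(3285294 - -4232351\right) + 8481357} - \left(-28148 - 6610041\right)} = \frac{1}{\frac{1}{\left(3285294 + 4232351\right) + 8481357} + \left(-133 + 6610041 + 28281\right)} = \frac{1}{\frac{1}{7517645 + 8481357} + 6638189} = \frac{1}{\frac{1}{15999002} + 6638189} = \frac{1}{\frac{106204399087379}{15999002}} = \frac{15999002}{106204399087379}$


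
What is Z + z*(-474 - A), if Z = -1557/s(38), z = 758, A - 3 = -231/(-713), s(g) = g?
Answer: -9804033069/27094 ≈ -3.6185e+5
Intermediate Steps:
A = 2370/713 (A = 3 - 231/(-713) = 3 - 231*(-1/713) = 3 + 231/713 = 2370/713 ≈ 3.3240)
Z = -1557/38 ≈ -40.974
Z + z*(-474 - A) = -1557/38 + 758*(-474 - 1*2370/713) = -1557/38 + 758*(-474 - 2370/713) = -1557/38 + 758*(-340332/713) = -1557/38 - 257971656/713 = -9804033069/27094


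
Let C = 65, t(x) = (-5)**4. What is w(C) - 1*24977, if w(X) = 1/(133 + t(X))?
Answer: -18932565/758 ≈ -24977.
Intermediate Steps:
t(x) = 625
w(X) = 1/758 (w(X) = 1/(133 + 625) = 1/758)
w(C) - 1*24977 = 1/758 - 1*24977 = 1/758 - 24977 = -18932565/758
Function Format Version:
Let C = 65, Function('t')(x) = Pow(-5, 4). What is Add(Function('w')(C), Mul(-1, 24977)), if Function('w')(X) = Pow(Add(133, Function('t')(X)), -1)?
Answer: Rational(-18932565, 758) ≈ -24977.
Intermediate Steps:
Function('t')(x) = 625
Function('w')(X) = Rational(1, 758) (Function('w')(X) = Pow(Add(133, 625), -1) = Pow(758, -1) = Rational(1, 758))
Add(Function('w')(C), Mul(-1, 24977)) = Add(Rational(1, 758), Mul(-1, 24977)) = Add(Rational(1, 758), -24977) = Rational(-18932565, 758)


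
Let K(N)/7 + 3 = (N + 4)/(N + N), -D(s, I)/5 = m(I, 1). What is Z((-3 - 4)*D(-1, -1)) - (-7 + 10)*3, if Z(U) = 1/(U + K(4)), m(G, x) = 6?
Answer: -1763/196 ≈ -8.9949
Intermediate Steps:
D(s, I) = -30 (D(s, I) = -5*6 = -30)
K(N) = -21 + 7*(4 + N)/(2*N) (K(N) = -21 + 7*((N + 4)/(N + N)) = -21 + 7*((4 + N)/((2*N))) = -21 + 7*((4 + N)*(1/(2*N))) = -21 + 7*((4 + N)/(2*N)) = -21 + 7*(4 + N)/(2*N))
Z(U) = 1/(-14 + U) (Z(U) = 1/(U + (-35/2 + 14/4)) = 1/(U + (-35/2 + 14*(¼))) = 1/(U + (-35/2 + 7/2)) = 1/(U - 14) = 1/(-14 + U))
Z((-3 - 4)*D(-1, -1)) - (-7 + 10)*3 = 1/(-14 + (-3 - 4)*(-30)) - (-7 + 10)*3 = 1/(-14 - 7*(-30)) - 3*3 = 1/(-14 + 210) - 1*9 = 1/196 - 9 = -1763/196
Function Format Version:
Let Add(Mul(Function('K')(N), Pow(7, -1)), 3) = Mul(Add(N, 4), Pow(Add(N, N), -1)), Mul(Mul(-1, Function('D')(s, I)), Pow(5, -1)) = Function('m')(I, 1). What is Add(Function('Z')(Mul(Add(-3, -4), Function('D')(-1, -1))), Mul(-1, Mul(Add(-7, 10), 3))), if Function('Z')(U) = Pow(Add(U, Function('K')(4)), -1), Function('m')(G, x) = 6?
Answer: Rational(-1763, 196) ≈ -8.9949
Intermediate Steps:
Function('D')(s, I) = -30 (Function('D')(s, I) = Mul(-5, 6) = -30)
Function('K')(N) = Add(-21, Mul(Rational(7, 2), Pow(N, -1), Add(4, N))) (Function('K')(N) = Add(-21, Mul(7, Mul(Add(N, 4), Pow(Add(N, N), -1)))) = Add(-21, Mul(7, Mul(Add(4, N), Pow(Mul(2, N), -1)))) = Add(-21, Mul(7, Mul(Add(4, N), Mul(Rational(1, 2), Pow(N, -1))))) = Add(-21, Mul(7, Mul(Rational(1, 2), Pow(N, -1), Add(4, N)))) = Add(-21, Mul(Rational(7, 2), Pow(N, -1), Add(4, N))))
Function('Z')(U) = Pow(Add(-14, U), -1) (Function('Z')(U) = Pow(Add(U, Add(Rational(-35, 2), Mul(14, Pow(4, -1)))), -1) = Pow(Add(U, Add(Rational(-35, 2), Mul(14, Rational(1, 4)))), -1) = Pow(Add(U, Add(Rational(-35, 2), Rational(7, 2))), -1) = Pow(Add(U, -14), -1) = Pow(Add(-14, U), -1))
Add(Function('Z')(Mul(Add(-3, -4), Function('D')(-1, -1))), Mul(-1, Mul(Add(-7, 10), 3))) = Add(Pow(Add(-14, Mul(Add(-3, -4), -30)), -1), Mul(-1, Mul(Add(-7, 10), 3))) = Add(Pow(Add(-14, Mul(-7, -30)), -1), Mul(-1, Mul(3, 3))) = Add(Pow(Add(-14, 210), -1), Mul(-1, 9)) = Add(Pow(196, -1), -9) = Add(Rational(1, 196), -9) = Rational(-1763, 196)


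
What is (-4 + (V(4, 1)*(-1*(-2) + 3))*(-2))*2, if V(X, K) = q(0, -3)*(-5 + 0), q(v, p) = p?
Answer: -308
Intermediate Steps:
V(X, K) = 15 (V(X, K) = -3*(-5 + 0) = -3*(-5) = 15)
(-4 + (V(4, 1)*(-1*(-2) + 3))*(-2))*2 = (-4 + (15*(-1*(-2) + 3))*(-2))*2 = (-4 + (15*(2 + 3))*(-2))*2 = (-4 + (15*5)*(-2))*2 = (-4 + 75*(-2))*2 = (-4 - 150)*2 = -154*2 = -308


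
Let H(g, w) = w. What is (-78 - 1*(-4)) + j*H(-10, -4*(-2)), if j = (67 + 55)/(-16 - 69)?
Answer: -7266/85 ≈ -85.482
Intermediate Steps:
j = -122/85 (j = 122/(-85) = 122*(-1/85) = -122/85 ≈ -1.4353)
(-78 - 1*(-4)) + j*H(-10, -4*(-2)) = (-78 - 1*(-4)) - (-488)*(-2)/85 = (-78 + 4) - 122/85*8 = -74 - 976/85 = -7266/85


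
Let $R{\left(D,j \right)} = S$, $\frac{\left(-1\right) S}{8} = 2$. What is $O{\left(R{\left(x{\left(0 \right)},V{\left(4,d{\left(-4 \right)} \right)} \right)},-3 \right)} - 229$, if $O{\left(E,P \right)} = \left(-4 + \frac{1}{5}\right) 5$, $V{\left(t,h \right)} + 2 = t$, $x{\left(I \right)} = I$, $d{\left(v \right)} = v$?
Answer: $-248$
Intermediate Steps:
$V{\left(t,h \right)} = -2 + t$
$S = -16$ ($S = \left(-8\right) 2 = -16$)
$R{\left(D,j \right)} = -16$
$O{\left(E,P \right)} = -19$ ($O{\left(E,P \right)} = \left(-4 + \frac{1}{5}\right) 5 = \left(- \frac{19}{5}\right) 5 = -19$)
$O{\left(R{\left(x{\left(0 \right)},V{\left(4,d{\left(-4 \right)} \right)} \right)},-3 \right)} - 229 = -19 - 229 = -248$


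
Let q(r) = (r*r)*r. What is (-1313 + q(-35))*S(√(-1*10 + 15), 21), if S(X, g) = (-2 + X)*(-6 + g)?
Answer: 1325640 - 662820*√5 ≈ -1.5647e+5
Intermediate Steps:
S(X, g) = (-6 + g)*(-2 + X)
q(r) = r³ (q(r) = r²*r = r³)
(-1313 + q(-35))*S(√(-1*10 + 15), 21) = (-1313 + (-35)³)*(12 - 6*√(-1*10 + 15) - 2*21 + √(-1*10 + 15)*21) = (-1313 - 42875)*(12 - 6*√(-10 + 15) - 42 + √(-10 + 15)*21) = -44188*(12 - 6*√5 - 42 + √5*21) = -44188*(12 - 6*√5 - 42 + 21*√5) = -44188*(-30 + 15*√5) = 1325640 - 662820*√5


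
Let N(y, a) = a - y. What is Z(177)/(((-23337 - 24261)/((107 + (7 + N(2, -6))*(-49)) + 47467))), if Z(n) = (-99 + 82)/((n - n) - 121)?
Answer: -809591/5759358 ≈ -0.14057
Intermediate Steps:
Z(n) = 17/121 (Z(n) = -17/(0 - 121) = -17/(-121) = -17*(-1/121) = 17/121)
Z(177)/(((-23337 - 24261)/((107 + (7 + N(2, -6))*(-49)) + 47467))) = 17/(121*(((-23337 - 24261)/((107 + (7 + (-6 - 1*2))*(-49)) + 47467)))) = 17/(121*((-47598/((107 + (7 + (-6 - 2))*(-49)) + 47467)))) = 17/(121*((-47598/((107 + (7 - 8)*(-49)) + 47467)))) = 17/(121*((-47598/((107 - 1*(-49)) + 47467)))) = 17/(121*((-47598/((107 + 49) + 47467)))) = 17/(121*((-47598/(156 + 47467)))) = 17/(121*((-47598/47623))) = 17/(121*((-47598*1/47623))) = 17/(121*(-47598/47623)) = (17/121)*(-47623/47598) = -809591/5759358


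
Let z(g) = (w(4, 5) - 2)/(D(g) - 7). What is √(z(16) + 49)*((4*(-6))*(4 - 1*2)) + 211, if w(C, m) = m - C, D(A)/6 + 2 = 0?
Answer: 211 - 96*√4427/19 ≈ -125.18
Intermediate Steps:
D(A) = -12 (D(A) = -12 + 6*0 = -12 + 0 = -12)
z(g) = 1/19 (z(g) = ((5 - 1*4) - 2)/(-12 - 7) = ((5 - 4) - 2)/(-19) = (1 - 2)*(-1/19) = -1*(-1/19) = 1/19)
√(z(16) + 49)*((4*(-6))*(4 - 1*2)) + 211 = √(1/19 + 49)*((4*(-6))*(4 - 1*2)) + 211 = √(932/19)*(-24*(4 - 2)) + 211 = (2*√4427/19)*(-24*2) + 211 = (2*√4427/19)*(-48) + 211 = -96*√4427/19 + 211 = 211 - 96*√4427/19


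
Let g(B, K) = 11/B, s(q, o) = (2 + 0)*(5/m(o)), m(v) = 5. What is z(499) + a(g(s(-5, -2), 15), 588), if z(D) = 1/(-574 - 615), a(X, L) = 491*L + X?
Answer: 686560701/2378 ≈ 2.8871e+5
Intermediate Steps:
s(q, o) = 2 (s(q, o) = (2 + 0)*(5/5) = 2*(5*(⅕)) = 2*1 = 2)
a(X, L) = X + 491*L
z(D) = -1/1189 (z(D) = 1/(-1189) = -1/1189)
z(499) + a(g(s(-5, -2), 15), 588) = -1/1189 + (11/2 + 491*588) = -1/1189 + (11*(½) + 288708) = -1/1189 + (11/2 + 288708) = -1/1189 + 577427/2 = 686560701/2378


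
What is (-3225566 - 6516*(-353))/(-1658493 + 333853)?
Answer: 462709/662320 ≈ 0.69862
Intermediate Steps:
(-3225566 - 6516*(-353))/(-1658493 + 333853) = (-3225566 + 2300148)/(-1324640) = -925418*(-1/1324640) = 462709/662320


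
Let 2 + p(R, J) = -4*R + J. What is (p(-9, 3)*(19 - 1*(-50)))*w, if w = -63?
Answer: -160839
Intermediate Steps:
p(R, J) = -2 + J - 4*R (p(R, J) = -2 + (-4*R + J) = -2 + (J - 4*R) = -2 + J - 4*R)
(p(-9, 3)*(19 - 1*(-50)))*w = ((-2 + 3 - 4*(-9))*(19 - 1*(-50)))*(-63) = ((-2 + 3 + 36)*(19 + 50))*(-63) = (37*69)*(-63) = 2553*(-63) = -160839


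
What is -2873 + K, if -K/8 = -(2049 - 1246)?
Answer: 3551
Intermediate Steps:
K = 6424 (K = -(-8)*(2049 - 1246) = -(-8)*803 = -8*(-803) = 6424)
-2873 + K = -2873 + 6424 = 3551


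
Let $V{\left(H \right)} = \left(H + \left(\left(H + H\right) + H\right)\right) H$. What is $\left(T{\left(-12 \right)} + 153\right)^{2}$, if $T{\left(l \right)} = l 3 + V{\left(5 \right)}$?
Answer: $47089$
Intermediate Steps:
$V{\left(H \right)} = 4 H^{2}$ ($V{\left(H \right)} = \left(H + \left(2 H + H\right)\right) H = \left(H + 3 H\right) H = 4 H H = 4 H^{2}$)
$T{\left(l \right)} = 100 + 3 l$ ($T{\left(l \right)} = l 3 + 4 \cdot 5^{2} = 3 l + 4 \cdot 25 = 3 l + 100 = 100 + 3 l$)
$\left(T{\left(-12 \right)} + 153\right)^{2} = \left(\left(100 + 3 \left(-12\right)\right) + 153\right)^{2} = \left(\left(100 - 36\right) + 153\right)^{2} = \left(64 + 153\right)^{2} = 217^{2} = 47089$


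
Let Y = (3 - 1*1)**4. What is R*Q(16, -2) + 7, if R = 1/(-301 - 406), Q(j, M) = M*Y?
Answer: 4981/707 ≈ 7.0453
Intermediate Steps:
Y = 16 (Y = (3 - 1)**4 = 2**4 = 16)
Q(j, M) = 16*M (Q(j, M) = M*16 = 16*M)
R = -1/707 (R = 1/(-707) = -1/707 ≈ -0.0014144)
R*Q(16, -2) + 7 = -16*(-2)/707 + 7 = -1/707*(-32) + 7 = 32/707 + 7 = 4981/707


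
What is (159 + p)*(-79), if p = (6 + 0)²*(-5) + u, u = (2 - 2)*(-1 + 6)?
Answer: 1659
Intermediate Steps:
u = 0 (u = 0*5 = 0)
p = -180 (p = (6 + 0)²*(-5) + 0 = 6²*(-5) + 0 = 36*(-5) + 0 = -180 + 0 = -180)
(159 + p)*(-79) = (159 - 180)*(-79) = -21*(-79) = 1659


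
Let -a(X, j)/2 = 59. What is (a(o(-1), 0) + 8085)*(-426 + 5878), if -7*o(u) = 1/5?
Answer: 43436084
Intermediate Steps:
o(u) = -1/35 (o(u) = -⅐/5 = -⅐*⅕ = -1/35)
a(X, j) = -118 (a(X, j) = -2*59 = -118)
(a(o(-1), 0) + 8085)*(-426 + 5878) = (-118 + 8085)*(-426 + 5878) = 7967*5452 = 43436084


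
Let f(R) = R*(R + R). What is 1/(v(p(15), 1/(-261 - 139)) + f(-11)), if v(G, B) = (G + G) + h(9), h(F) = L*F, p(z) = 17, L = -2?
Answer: 1/258 ≈ 0.0038760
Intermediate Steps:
h(F) = -2*F
f(R) = 2*R² (f(R) = R*(2*R) = 2*R²)
v(G, B) = -18 + 2*G (v(G, B) = (G + G) - 2*9 = 2*G - 18 = -18 + 2*G)
1/(v(p(15), 1/(-261 - 139)) + f(-11)) = 1/((-18 + 2*17) + 2*(-11)²) = 1/((-18 + 34) + 2*121) = 1/(16 + 242) = 1/258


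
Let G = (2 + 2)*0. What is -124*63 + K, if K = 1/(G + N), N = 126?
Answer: -984311/126 ≈ -7812.0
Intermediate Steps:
G = 0 (G = 4*0 = 0)
K = 1/126 (K = 1/(0 + 126) = 1/126 ≈ 0.0079365)
-124*63 + K = -124*63 + 1/126 = -7812 + 1/126 = -984311/126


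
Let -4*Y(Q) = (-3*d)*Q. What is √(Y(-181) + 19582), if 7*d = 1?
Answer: √3834271/14 ≈ 139.87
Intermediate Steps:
d = ⅐ (d = (⅐)*1 = ⅐ ≈ 0.14286)
Y(Q) = 3*Q/28 (Y(Q) = -(-3*⅐)*Q/4 = -(-3)*Q/28 = 3*Q/28)
√(Y(-181) + 19582) = √((3/28)*(-181) + 19582) = √(-543/28 + 19582) = √(547753/28) = √3834271/14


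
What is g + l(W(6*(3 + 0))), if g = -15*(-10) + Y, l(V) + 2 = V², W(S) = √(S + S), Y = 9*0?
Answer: 184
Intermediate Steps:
Y = 0
W(S) = √2*√S (W(S) = √(2*S) = √2*√S)
l(V) = -2 + V²
g = 150 (g = -15*(-10) + 0 = 150 + 0 = 150)
g + l(W(6*(3 + 0))) = 150 + (-2 + (√2*√(6*(3 + 0)))²) = 150 + (-2 + (√2*√(6*3))²) = 150 + (-2 + (√2*√18)²) = 150 + (-2 + (√2*(3*√2))²) = 150 + (-2 + 6²) = 150 + (-2 + 36) = 150 + 34 = 184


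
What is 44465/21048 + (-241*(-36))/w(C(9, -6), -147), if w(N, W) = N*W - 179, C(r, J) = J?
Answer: 213871343/14796744 ≈ 14.454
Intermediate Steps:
w(N, W) = -179 + N*W
44465/21048 + (-241*(-36))/w(C(9, -6), -147) = 44465/21048 + (-241*(-36))/(-179 - 6*(-147)) = 44465*(1/21048) + 8676/(-179 + 882) = 44465/21048 + 8676/703 = 213871343/14796744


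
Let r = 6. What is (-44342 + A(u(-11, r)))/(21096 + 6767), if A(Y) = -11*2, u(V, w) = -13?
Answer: -44364/27863 ≈ -1.5922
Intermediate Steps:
A(Y) = -22
(-44342 + A(u(-11, r)))/(21096 + 6767) = (-44342 - 22)/(21096 + 6767) = -44364/27863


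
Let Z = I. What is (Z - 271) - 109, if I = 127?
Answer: -253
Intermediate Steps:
Z = 127
(Z - 271) - 109 = (127 - 271) - 109 = -144 - 109 = -253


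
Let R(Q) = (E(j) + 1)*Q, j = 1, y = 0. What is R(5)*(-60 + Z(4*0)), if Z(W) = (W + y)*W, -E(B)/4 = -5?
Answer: -6300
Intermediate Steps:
E(B) = 20 (E(B) = -4*(-5) = 20)
R(Q) = 21*Q (R(Q) = (20 + 1)*Q = 21*Q)
Z(W) = W**2 (Z(W) = (W + 0)*W = W*W = W**2)
R(5)*(-60 + Z(4*0)) = (21*5)*(-60 + (4*0)**2) = 105*(-60 + 0**2) = 105*(-60 + 0) = 105*(-60) = -6300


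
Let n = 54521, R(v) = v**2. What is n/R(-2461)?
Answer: 54521/6056521 ≈ 0.0090020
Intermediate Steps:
n/R(-2461) = 54521/((-2461)**2) = 54521/6056521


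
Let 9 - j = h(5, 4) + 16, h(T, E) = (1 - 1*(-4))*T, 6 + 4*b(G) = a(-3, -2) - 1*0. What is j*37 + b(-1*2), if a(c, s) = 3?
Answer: -4739/4 ≈ -1184.8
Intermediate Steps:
b(G) = -¾ (b(G) = -3/2 + (3 - 1*0)/4 = -3/2 + (3 + 0)/4 = -3/2 + (¼)*3 = -3/2 + ¾ = -¾)
h(T, E) = 5*T (h(T, E) = (1 + 4)*T = 5*T)
j = -32 (j = 9 - (5*5 + 16) = 9 - (25 + 16) = 9 - 1*41 = 9 - 41 = -32)
j*37 + b(-1*2) = -32*37 - ¾ = -1184 - ¾ = -4739/4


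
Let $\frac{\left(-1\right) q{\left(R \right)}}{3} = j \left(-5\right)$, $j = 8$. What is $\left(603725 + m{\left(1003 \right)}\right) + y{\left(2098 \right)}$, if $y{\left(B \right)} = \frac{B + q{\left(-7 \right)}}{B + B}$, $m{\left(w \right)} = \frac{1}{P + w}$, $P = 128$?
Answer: $\frac{1432542877927}{2372838} \approx 6.0373 \cdot 10^{5}$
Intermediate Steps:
$q{\left(R \right)} = 120$ ($q{\left(R \right)} = - 3 \cdot 8 \left(-5\right) = \left(-3\right) \left(-40\right) = 120$)
$m{\left(w \right)} = \frac{1}{128 + w}$
$y{\left(B \right)} = \frac{120 + B}{2 B}$ ($y{\left(B \right)} = \frac{B + 120}{B + B} = \frac{120 + B}{2 B}$)
$\left(603725 + m{\left(1003 \right)}\right) + y{\left(2098 \right)} = \left(603725 + \frac{1}{128 + 1003}\right) + \frac{120 + 2098}{2 \cdot 2098} = \left(603725 + \frac{1}{1131}\right) + \frac{1}{2} \cdot \frac{1}{2098} \cdot 2218 = \left(603725 + \frac{1}{1131}\right) + \frac{1109}{2098} = \frac{682812976}{1131} + \frac{1109}{2098} = \frac{1432542877927}{2372838}$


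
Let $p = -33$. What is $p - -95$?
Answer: $62$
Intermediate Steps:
$p - -95 = -33 - -95 = -33 + 95 = 62$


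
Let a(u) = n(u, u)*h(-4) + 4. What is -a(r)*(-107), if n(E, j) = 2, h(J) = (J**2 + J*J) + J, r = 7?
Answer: 6420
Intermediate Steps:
h(J) = J + 2*J**2 (h(J) = (J**2 + J**2) + J = 2*J**2 + J = J + 2*J**2)
a(u) = 60 (a(u) = 2*(-4*(1 + 2*(-4))) + 4 = 2*(-4*(1 - 8)) + 4 = 2*(-4*(-7)) + 4 = 2*28 + 4 = 56 + 4 = 60)
-a(r)*(-107) = -60*(-107) = -1*(-6420) = 6420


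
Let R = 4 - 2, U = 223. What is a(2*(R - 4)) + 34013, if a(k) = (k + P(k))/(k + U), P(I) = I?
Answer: 7448839/219 ≈ 34013.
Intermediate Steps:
R = 2
a(k) = 2*k/(223 + k) (a(k) = (k + k)/(k + 223) = (2*k)/(223 + k) = 2*k/(223 + k))
a(2*(R - 4)) + 34013 = 2*(2*(2 - 4))/(223 + 2*(2 - 4)) + 34013 = 2*(2*(-2))/(223 + 2*(-2)) + 34013 = 2*(-4)/(223 - 4) + 34013 = 2*(-4)/219 + 34013 = 2*(-4)*(1/219) + 34013 = -8/219 + 34013 = 7448839/219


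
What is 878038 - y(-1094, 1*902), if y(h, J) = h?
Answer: 879132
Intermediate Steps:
878038 - y(-1094, 1*902) = 878038 - 1*(-1094) = 878038 + 1094 = 879132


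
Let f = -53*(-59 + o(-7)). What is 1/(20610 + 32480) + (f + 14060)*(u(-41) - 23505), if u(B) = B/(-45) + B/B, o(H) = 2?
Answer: -191819816217053/477810 ≈ -4.0146e+8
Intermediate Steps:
u(B) = 1 - B/45 (u(B) = B*(-1/45) + 1 = -B/45 + 1 = 1 - B/45)
f = 3021 (f = -53*(-59 + 2) = -53*(-57) = 3021)
1/(20610 + 32480) + (f + 14060)*(u(-41) - 23505) = 1/(20610 + 32480) + (3021 + 14060)*((1 - 1/45*(-41)) - 23505) = 1/53090 + 17081*((1 + 41/45) - 23505) = 1/53090 + 17081*(86/45 - 23505) = 1/53090 + 17081*(-1057639/45) = 1/53090 - 18065531759/45 = -191819816217053/477810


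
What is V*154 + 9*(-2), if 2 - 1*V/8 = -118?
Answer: 147822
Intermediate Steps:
V = 960 (V = 16 - 8*(-118) = 16 + 944 = 960)
V*154 + 9*(-2) = 960*154 + 9*(-2) = 147840 - 18 = 147822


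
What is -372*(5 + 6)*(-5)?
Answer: 20460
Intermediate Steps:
-372*(5 + 6)*(-5) = -4092*(-5) = -372*(-55) = 20460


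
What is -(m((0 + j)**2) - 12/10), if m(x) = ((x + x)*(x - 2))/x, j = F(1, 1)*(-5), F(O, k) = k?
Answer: -224/5 ≈ -44.800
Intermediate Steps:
j = -5 (j = 1*(-5) = -5)
m(x) = -4 + 2*x (m(x) = ((2*x)*(-2 + x))/x = (2*x*(-2 + x))/x = -4 + 2*x)
-(m((0 + j)**2) - 12/10) = -((-4 + 2*(0 - 5)**2) - 12/10) = -((-4 + 2*(-5)**2) - 12*1/10) = -((-4 + 2*25) - 6/5) = -((-4 + 50) - 6/5) = -(46 - 6/5) = -1*224/5 = -224/5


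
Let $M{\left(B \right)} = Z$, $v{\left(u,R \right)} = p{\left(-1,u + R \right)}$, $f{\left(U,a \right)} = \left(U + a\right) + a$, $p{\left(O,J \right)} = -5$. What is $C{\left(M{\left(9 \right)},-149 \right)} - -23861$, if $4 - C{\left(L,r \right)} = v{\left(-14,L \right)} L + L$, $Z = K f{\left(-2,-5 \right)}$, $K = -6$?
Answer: $24153$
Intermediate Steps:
$f{\left(U,a \right)} = U + 2 a$
$v{\left(u,R \right)} = -5$
$Z = 72$ ($Z = - 6 \left(-2 + 2 \left(-5\right)\right) = - 6 \left(-2 - 10\right) = \left(-6\right) \left(-12\right) = 72$)
$M{\left(B \right)} = 72$
$C{\left(L,r \right)} = 4 + 4 L$ ($C{\left(L,r \right)} = 4 - \left(- 5 L + L\right) = 4 - - 4 L = 4 + 4 L$)
$C{\left(M{\left(9 \right)},-149 \right)} - -23861 = \left(4 + 4 \cdot 72\right) - -23861 = \left(4 + 288\right) + 23861 = 292 + 23861 = 24153$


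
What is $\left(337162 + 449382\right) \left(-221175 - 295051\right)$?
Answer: $-406034462944$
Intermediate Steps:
$\left(337162 + 449382\right) \left(-221175 - 295051\right) = 786544 \left(-516226\right) = -406034462944$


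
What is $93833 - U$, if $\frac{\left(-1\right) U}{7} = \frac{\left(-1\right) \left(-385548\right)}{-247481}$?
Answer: $\frac{23219185837}{247481} \approx 93822.0$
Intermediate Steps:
$U = \frac{2698836}{247481}$ ($U = - 7 \frac{\left(-1\right) \left(-385548\right)}{-247481} = - 7 \cdot 385548 \left(- \frac{1}{247481}\right) = \left(-7\right) \left(- \frac{385548}{247481}\right) = \frac{2698836}{247481} \approx 10.905$)
$93833 - U = 93833 - \frac{2698836}{247481} = \frac{23219185837}{247481}$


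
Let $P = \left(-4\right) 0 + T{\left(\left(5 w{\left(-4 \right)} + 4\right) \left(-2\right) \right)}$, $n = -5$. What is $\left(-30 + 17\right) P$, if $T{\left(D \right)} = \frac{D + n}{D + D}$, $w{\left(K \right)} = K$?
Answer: $- \frac{351}{64} \approx -5.4844$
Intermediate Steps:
$T{\left(D \right)} = \frac{-5 + D}{2 D}$ ($T{\left(D \right)} = \frac{D - 5}{D + D} = \frac{-5 + D}{2 D}$)
$P = \frac{27}{64}$ ($P = \left(-4\right) 0 + \frac{-5 + \left(5 \left(-4\right) + 4\right) \left(-2\right)}{2 \left(5 \left(-4\right) + 4\right) \left(-2\right)} = 0 + \frac{-5 + \left(-20 + 4\right) \left(-2\right)}{2 \left(-20 + 4\right) \left(-2\right)} = 0 + \frac{-5 - -32}{2 \left(\left(-16\right) \left(-2\right)\right)} = 0 + \frac{-5 + 32}{2 \cdot 32} = 0 + \frac{1}{2} \cdot \frac{1}{32} \cdot 27 = 0 + \frac{27}{64} = \frac{27}{64} \approx 0.42188$)
$\left(-30 + 17\right) P = \left(-30 + 17\right) \frac{27}{64} = \left(-13\right) \frac{27}{64} = - \frac{351}{64}$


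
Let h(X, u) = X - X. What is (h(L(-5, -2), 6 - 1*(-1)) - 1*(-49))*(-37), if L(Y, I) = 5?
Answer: -1813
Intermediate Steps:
h(X, u) = 0
(h(L(-5, -2), 6 - 1*(-1)) - 1*(-49))*(-37) = (0 - 1*(-49))*(-37) = (0 + 49)*(-37) = 49*(-37) = -1813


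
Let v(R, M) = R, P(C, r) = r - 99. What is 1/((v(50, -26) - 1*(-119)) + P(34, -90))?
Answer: -1/20 ≈ -0.050000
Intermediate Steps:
P(C, r) = -99 + r
1/((v(50, -26) - 1*(-119)) + P(34, -90)) = 1/((50 - 1*(-119)) + (-99 - 90)) = 1/((50 + 119) - 189) = 1/(169 - 189) = 1/(-20) = -1/20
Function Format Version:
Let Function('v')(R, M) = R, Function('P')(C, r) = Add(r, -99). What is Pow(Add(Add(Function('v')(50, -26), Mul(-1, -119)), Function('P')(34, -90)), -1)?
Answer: Rational(-1, 20) ≈ -0.050000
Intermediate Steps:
Function('P')(C, r) = Add(-99, r)
Pow(Add(Add(Function('v')(50, -26), Mul(-1, -119)), Function('P')(34, -90)), -1) = Pow(Add(Add(50, Mul(-1, -119)), Add(-99, -90)), -1) = Pow(Add(Add(50, 119), -189), -1) = Pow(Add(169, -189), -1) = Pow(-20, -1) = Rational(-1, 20)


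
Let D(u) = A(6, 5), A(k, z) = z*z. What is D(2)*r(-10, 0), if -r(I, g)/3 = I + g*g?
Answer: 750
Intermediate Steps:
A(k, z) = z**2
r(I, g) = -3*I - 3*g**2 (r(I, g) = -3*(I + g*g) = -3*(I + g**2) = -3*I - 3*g**2)
D(u) = 25 (D(u) = 5**2 = 25)
D(2)*r(-10, 0) = 25*(-3*(-10) - 3*0**2) = 25*(30 - 3*0) = 25*(30 + 0) = 25*30 = 750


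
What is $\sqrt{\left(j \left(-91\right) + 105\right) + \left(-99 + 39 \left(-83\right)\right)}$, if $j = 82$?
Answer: $17 i \sqrt{37} \approx 103.41 i$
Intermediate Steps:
$\sqrt{\left(j \left(-91\right) + 105\right) + \left(-99 + 39 \left(-83\right)\right)} = \sqrt{\left(82 \left(-91\right) + 105\right) + \left(-99 + 39 \left(-83\right)\right)} = \sqrt{\left(-7462 + 105\right) - 3336} = \sqrt{-7357 - 3336} = \sqrt{-10693} = 17 i \sqrt{37}$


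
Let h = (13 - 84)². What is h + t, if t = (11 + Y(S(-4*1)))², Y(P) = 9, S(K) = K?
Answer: 5441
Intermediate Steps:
h = 5041 (h = (-71)² = 5041)
t = 400 (t = (11 + 9)² = 20² = 400)
h + t = 5041 + 400 = 5441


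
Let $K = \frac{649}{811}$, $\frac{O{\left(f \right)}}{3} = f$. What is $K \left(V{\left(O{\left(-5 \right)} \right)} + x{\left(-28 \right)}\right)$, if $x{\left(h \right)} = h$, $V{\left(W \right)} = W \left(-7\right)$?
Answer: $\frac{49973}{811} \approx 61.619$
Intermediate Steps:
$O{\left(f \right)} = 3 f$
$V{\left(W \right)} = - 7 W$
$K = \frac{649}{811}$ ($K = 649 \cdot \frac{1}{811} = \frac{649}{811} \approx 0.80025$)
$K \left(V{\left(O{\left(-5 \right)} \right)} + x{\left(-28 \right)}\right) = \frac{649 \left(- 7 \cdot 3 \left(-5\right) - 28\right)}{811} = \frac{649 \left(\left(-7\right) \left(-15\right) - 28\right)}{811} = \frac{649 \left(105 - 28\right)}{811} = \frac{649}{811} \cdot 77 = \frac{49973}{811}$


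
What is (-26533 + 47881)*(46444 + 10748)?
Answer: 1220934816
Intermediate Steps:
(-26533 + 47881)*(46444 + 10748) = 21348*57192 = 1220934816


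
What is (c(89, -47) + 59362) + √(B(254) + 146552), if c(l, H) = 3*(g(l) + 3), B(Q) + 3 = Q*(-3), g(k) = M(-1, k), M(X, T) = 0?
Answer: 59371 + √145787 ≈ 59753.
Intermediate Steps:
g(k) = 0
B(Q) = -3 - 3*Q (B(Q) = -3 + Q*(-3) = -3 - 3*Q)
c(l, H) = 9 (c(l, H) = 3*(0 + 3) = 3*3 = 9)
(c(89, -47) + 59362) + √(B(254) + 146552) = (9 + 59362) + √((-3 - 3*254) + 146552) = 59371 + √((-3 - 762) + 146552) = 59371 + √(-765 + 146552) = 59371 + √145787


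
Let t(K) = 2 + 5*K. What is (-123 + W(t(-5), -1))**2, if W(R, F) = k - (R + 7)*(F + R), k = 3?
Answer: 254016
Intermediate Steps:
W(R, F) = 3 - (7 + R)*(F + R) (W(R, F) = 3 - (R + 7)*(F + R) = 3 - (7 + R)*(F + R))
(-123 + W(t(-5), -1))**2 = (-123 + (3 - (2 + 5*(-5))**2 - 7*(-1) - 7*(2 + 5*(-5)) - 1*(-1)*(2 + 5*(-5))))**2 = (-123 + (3 - (2 - 25)**2 + 7 - 7*(2 - 25) - 1*(-1)*(2 - 25)))**2 = (-123 + (3 - 1*(-23)**2 + 7 - 7*(-23) - 1*(-1)*(-23)))**2 = (-123 + (3 - 1*529 + 7 + 161 - 23))**2 = (-123 + (3 - 529 + 7 + 161 - 23))**2 = (-123 - 381)**2 = (-504)**2 = 254016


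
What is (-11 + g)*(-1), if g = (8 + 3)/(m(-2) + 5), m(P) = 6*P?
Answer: 88/7 ≈ 12.571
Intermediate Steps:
g = -11/7 (g = (8 + 3)/(6*(-2) + 5) = 11/(-12 + 5) = 11/(-7) = 11*(-1/7) = -11/7 ≈ -1.5714)
(-11 + g)*(-1) = (-11 - 11/7)*(-1) = -88/7*(-1) = 88/7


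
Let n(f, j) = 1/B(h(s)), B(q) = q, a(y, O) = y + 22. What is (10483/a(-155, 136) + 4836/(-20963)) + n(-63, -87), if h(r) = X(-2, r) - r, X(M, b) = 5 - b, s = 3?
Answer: -223186396/2788079 ≈ -80.050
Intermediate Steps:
a(y, O) = 22 + y
h(r) = 5 - 2*r (h(r) = (5 - r) - r = 5 - 2*r)
n(f, j) = -1 (n(f, j) = 1/(5 - 2*3) = 1/(5 - 6) = 1/(-1) = -1)
(10483/a(-155, 136) + 4836/(-20963)) + n(-63, -87) = (10483/(22 - 155) + 4836/(-20963)) - 1 = (10483/(-133) + 4836*(-1/20963)) - 1 = (10483*(-1/133) - 4836/20963) - 1 = (-10483/133 - 4836/20963) - 1 = -220398317/2788079 - 1 = -223186396/2788079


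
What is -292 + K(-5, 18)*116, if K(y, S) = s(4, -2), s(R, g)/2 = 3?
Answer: 404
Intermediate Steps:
s(R, g) = 6 (s(R, g) = 2*3 = 6)
K(y, S) = 6
-292 + K(-5, 18)*116 = -292 + 6*116 = -292 + 696 = 404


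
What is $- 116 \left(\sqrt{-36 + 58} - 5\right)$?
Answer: $580 - 116 \sqrt{22} \approx 35.912$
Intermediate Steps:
$- 116 \left(\sqrt{-36 + 58} - 5\right) = - 116 \left(\sqrt{22} - 5\right) = - 116 \left(-5 + \sqrt{22}\right) = 580 - 116 \sqrt{22}$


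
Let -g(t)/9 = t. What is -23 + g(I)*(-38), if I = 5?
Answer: 1687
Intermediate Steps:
g(t) = -9*t
-23 + g(I)*(-38) = -23 - 9*5*(-38) = -23 - 45*(-38) = -23 + 1710 = 1687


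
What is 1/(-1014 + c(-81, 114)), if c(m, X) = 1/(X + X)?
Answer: -228/231191 ≈ -0.00098620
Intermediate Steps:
c(m, X) = 1/(2*X)
1/(-1014 + c(-81, 114)) = 1/(-1014 + (½)/114) = 1/(-1014 + (½)*(1/114)) = 1/(-1014 + 1/228) = 1/(-231191/228) = -228/231191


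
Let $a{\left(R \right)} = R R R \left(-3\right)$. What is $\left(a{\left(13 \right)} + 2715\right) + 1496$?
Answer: $-2380$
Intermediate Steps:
$a{\left(R \right)} = - 3 R^{3}$ ($a{\left(R \right)} = R^{2} R \left(-3\right) = R^{3} \left(-3\right) = - 3 R^{3}$)
$\left(a{\left(13 \right)} + 2715\right) + 1496 = \left(- 3 \cdot 13^{3} + 2715\right) + 1496 = \left(\left(-3\right) 2197 + 2715\right) + 1496 = \left(-6591 + 2715\right) + 1496 = -3876 + 1496 = -2380$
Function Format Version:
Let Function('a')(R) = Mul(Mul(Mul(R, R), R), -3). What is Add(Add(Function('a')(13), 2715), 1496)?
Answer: -2380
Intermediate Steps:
Function('a')(R) = Mul(-3, Pow(R, 3)) (Function('a')(R) = Mul(Mul(Pow(R, 2), R), -3) = Mul(Pow(R, 3), -3) = Mul(-3, Pow(R, 3)))
Add(Add(Function('a')(13), 2715), 1496) = Add(Add(Mul(-3, Pow(13, 3)), 2715), 1496) = Add(Add(Mul(-3, 2197), 2715), 1496) = Add(Add(-6591, 2715), 1496) = Add(-3876, 1496) = -2380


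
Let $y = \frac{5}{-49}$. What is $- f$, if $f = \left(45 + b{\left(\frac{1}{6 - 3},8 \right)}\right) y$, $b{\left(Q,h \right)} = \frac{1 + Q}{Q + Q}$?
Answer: $\frac{235}{49} \approx 4.7959$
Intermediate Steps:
$b{\left(Q,h \right)} = \frac{1 + Q}{2 Q}$
$y = - \frac{5}{49}$ ($y = 5 \left(- \frac{1}{49}\right) = - \frac{5}{49} \approx -0.10204$)
$f = - \frac{235}{49}$ ($f = \left(45 + \frac{1 + \frac{1}{6 - 3}}{2 \frac{1}{6 - 3}}\right) \left(- \frac{5}{49}\right) = \left(45 + \frac{1 + \frac{1}{3}}{2 \cdot \frac{1}{3}}\right) \left(- \frac{5}{49}\right) = \left(45 + \frac{\frac{1}{\frac{1}{3}} \left(1 + \frac{1}{3}\right)}{2}\right) \left(- \frac{5}{49}\right) = \left(45 + \frac{1}{2} \cdot 3 \cdot \frac{4}{3}\right) \left(- \frac{5}{49}\right) = \left(45 + 2\right) \left(- \frac{5}{49}\right) = 47 \left(- \frac{5}{49}\right) = - \frac{235}{49} \approx -4.7959$)
$- f = \left(-1\right) \left(- \frac{235}{49}\right) = \frac{235}{49}$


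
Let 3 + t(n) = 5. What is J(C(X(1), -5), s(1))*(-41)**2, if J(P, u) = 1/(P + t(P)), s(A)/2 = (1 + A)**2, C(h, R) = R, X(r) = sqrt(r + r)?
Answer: -1681/3 ≈ -560.33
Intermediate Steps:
X(r) = sqrt(2)*sqrt(r) (X(r) = sqrt(2*r) = sqrt(2)*sqrt(r))
t(n) = 2 (t(n) = -3 + 5 = 2)
s(A) = 2*(1 + A)**2
J(P, u) = 1/(2 + P) (J(P, u) = 1/(P + 2) = 1/(2 + P))
J(C(X(1), -5), s(1))*(-41)**2 = (-41)**2/(2 - 5) = 1681/(-3) = -1/3*1681 = -1681/3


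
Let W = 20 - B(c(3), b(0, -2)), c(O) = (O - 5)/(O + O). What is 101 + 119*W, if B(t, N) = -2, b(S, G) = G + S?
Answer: 2719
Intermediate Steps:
c(O) = (-5 + O)/(2*O) (c(O) = (-5 + O)/((2*O)) = (-5 + O)*(1/(2*O)) = (-5 + O)/(2*O))
W = 22 (W = 20 - 1*(-2) = 20 + 2 = 22)
101 + 119*W = 101 + 119*22 = 101 + 2618 = 2719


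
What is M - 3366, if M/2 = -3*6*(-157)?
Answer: 2286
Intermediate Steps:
M = 5652 (M = 2*(-3*6*(-157)) = 2*(-18*(-157)) = 2*2826 = 5652)
M - 3366 = 5652 - 3366 = 2286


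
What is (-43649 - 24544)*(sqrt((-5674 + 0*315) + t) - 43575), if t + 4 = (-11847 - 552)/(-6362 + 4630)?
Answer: 2971509975 - 68193*I*sqrt(4252881401)/866 ≈ 2.9715e+9 - 5.1353e+6*I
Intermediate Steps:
t = 5471/1732 (t = -4 + (-11847 - 552)/(-6362 + 4630) = -4 - 12399/(-1732) = -4 - 12399*(-1/1732) = -4 + 12399/1732 = 5471/1732 ≈ 3.1588)
(-43649 - 24544)*(sqrt((-5674 + 0*315) + t) - 43575) = (-43649 - 24544)*(sqrt((-5674 + 0*315) + 5471/1732) - 43575) = -68193*(sqrt((-5674 + 0) + 5471/1732) - 43575) = -68193*(sqrt(-5674 + 5471/1732) - 43575) = -68193*(sqrt(-9821897/1732) - 43575) = -68193*(I*sqrt(4252881401)/866 - 43575) = -68193*(-43575 + I*sqrt(4252881401)/866) = 2971509975 - 68193*I*sqrt(4252881401)/866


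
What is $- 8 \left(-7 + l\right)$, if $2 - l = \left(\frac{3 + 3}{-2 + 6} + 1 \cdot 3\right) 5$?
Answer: $220$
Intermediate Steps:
$l = - \frac{41}{2}$ ($l = 2 - \left(\frac{3 + 3}{-2 + 6} + 1 \cdot 3\right) 5 = 2 - \left(\frac{6}{4} + 3\right) 5 = 2 - \left(6 \cdot \frac{1}{4} + 3\right) 5 = 2 - \left(\frac{3}{2} + 3\right) 5 = 2 - \frac{9}{2} \cdot 5 = 2 - \frac{45}{2} = - \frac{41}{2} \approx -20.5$)
$- 8 \left(-7 + l\right) = - 8 \left(-7 - \frac{41}{2}\right) = \left(-8\right) \left(- \frac{55}{2}\right) = 220$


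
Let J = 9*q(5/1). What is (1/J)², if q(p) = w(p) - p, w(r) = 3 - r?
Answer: 1/3969 ≈ 0.00025195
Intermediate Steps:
q(p) = 3 - 2*p (q(p) = (3 - p) - p = 3 - 2*p)
J = -63 (J = 9*(3 - 10/1) = 9*(3 - 10) = 9*(-7) = -63)
(1/J)² = (1/(-63))² = (-1/63)² = 1/3969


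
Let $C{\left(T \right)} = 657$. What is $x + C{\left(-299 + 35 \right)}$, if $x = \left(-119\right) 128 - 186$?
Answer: $-14761$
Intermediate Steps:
$x = -15418$ ($x = -15232 - 186 = -15418$)
$x + C{\left(-299 + 35 \right)} = -15418 + 657 = -14761$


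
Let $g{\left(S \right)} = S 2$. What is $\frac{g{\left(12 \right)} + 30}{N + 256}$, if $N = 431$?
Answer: $\frac{18}{229} \approx 0.078603$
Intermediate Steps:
$g{\left(S \right)} = 2 S$
$\frac{g{\left(12 \right)} + 30}{N + 256} = \frac{2 \cdot 12 + 30}{431 + 256} = \frac{24 + 30}{687} = 54 \cdot \frac{1}{687} = \frac{18}{229}$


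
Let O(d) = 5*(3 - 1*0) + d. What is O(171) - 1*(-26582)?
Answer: 26768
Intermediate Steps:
O(d) = 15 + d (O(d) = 5*(3 + 0) + d = 5*3 + d = 15 + d)
O(171) - 1*(-26582) = (15 + 171) - 1*(-26582) = 186 + 26582 = 26768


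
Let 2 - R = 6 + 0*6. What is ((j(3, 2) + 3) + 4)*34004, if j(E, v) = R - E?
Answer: 0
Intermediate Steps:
R = -4 (R = 2 - (6 + 0*6) = 2 - (6 + 0) = 2 - 1*6 = 2 - 6 = -4)
j(E, v) = -4 - E
((j(3, 2) + 3) + 4)*34004 = (((-4 - 1*3) + 3) + 4)*34004 = (((-4 - 3) + 3) + 4)*34004 = ((-7 + 3) + 4)*34004 = (-4 + 4)*34004 = 0*34004 = 0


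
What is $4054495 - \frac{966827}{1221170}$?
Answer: $\frac{4951226692323}{1221170} \approx 4.0545 \cdot 10^{6}$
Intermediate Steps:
$4054495 - \frac{966827}{1221170} = \frac{4951226692323}{1221170}$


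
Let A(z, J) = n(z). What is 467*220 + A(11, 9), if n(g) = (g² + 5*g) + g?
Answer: 102927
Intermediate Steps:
n(g) = g² + 6*g
A(z, J) = z*(6 + z)
467*220 + A(11, 9) = 467*220 + 11*(6 + 11) = 102740 + 11*17 = 102740 + 187 = 102927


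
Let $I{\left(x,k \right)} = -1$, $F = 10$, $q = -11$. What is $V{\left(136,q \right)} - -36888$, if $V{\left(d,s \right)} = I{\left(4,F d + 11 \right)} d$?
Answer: $36752$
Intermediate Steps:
$V{\left(d,s \right)} = - d$
$V{\left(136,q \right)} - -36888 = \left(-1\right) 136 - -36888 = -136 + 36888 = 36752$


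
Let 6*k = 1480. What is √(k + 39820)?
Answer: 10*√3606/3 ≈ 200.17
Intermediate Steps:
k = 740/3 (k = (⅙)*1480 = 740/3 ≈ 246.67)
√(k + 39820) = √(740/3 + 39820) = √(120200/3) = 10*√3606/3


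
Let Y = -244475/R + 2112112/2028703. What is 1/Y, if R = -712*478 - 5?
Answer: 690450807723/1214805476117 ≈ 0.56836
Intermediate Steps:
R = -340341 (R = -340336 - 5 = -340341)
Y = 1214805476117/690450807723 (Y = -244475/(-340341) + 2112112/2028703 = -244475*(-1/340341) + 2112112*(1/2028703) = 244475/340341 + 2112112/2028703 = 1214805476117/690450807723 ≈ 1.7594)
1/Y = 1/(1214805476117/690450807723) = 690450807723/1214805476117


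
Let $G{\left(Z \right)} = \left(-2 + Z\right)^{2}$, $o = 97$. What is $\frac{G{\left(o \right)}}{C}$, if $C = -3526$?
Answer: $- \frac{9025}{3526} \approx -2.5596$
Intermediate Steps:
$\frac{G{\left(o \right)}}{C} = \frac{\left(-2 + 97\right)^{2}}{-3526} = 95^{2} \left(- \frac{1}{3526}\right) = 9025 \left(- \frac{1}{3526}\right) = - \frac{9025}{3526}$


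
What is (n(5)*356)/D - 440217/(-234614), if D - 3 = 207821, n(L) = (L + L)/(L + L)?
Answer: 11446397549/6094802492 ≈ 1.8781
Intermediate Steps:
n(L) = 1 (n(L) = (2*L)/((2*L)) = (2*L)*(1/(2*L)) = 1)
D = 207824 (D = 3 + 207821 = 207824)
(n(5)*356)/D - 440217/(-234614) = (1*356)/207824 - 440217/(-234614) = 356*(1/207824) - 440217*(-1/234614) = 89/51956 + 440217/234614 = 11446397549/6094802492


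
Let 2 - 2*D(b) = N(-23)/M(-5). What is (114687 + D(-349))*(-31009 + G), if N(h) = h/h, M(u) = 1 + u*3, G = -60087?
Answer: -73133349110/7 ≈ -1.0448e+10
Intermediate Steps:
M(u) = 1 + 3*u
N(h) = 1
D(b) = 29/28 (D(b) = 1 - 1/(2*(1 + 3*(-5))) = 1 - 1/(2*(1 - 15)) = 1 - 1/(2*(-14)) = 1 - (-1)/(2*14) = 1 - ½*(-1/14) = 1 + 1/28 = 29/28)
(114687 + D(-349))*(-31009 + G) = (114687 + 29/28)*(-31009 - 60087) = (3211265/28)*(-91096) = -73133349110/7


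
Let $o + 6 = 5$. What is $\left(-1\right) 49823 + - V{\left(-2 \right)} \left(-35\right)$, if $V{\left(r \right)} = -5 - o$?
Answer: $-49963$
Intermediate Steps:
$o = -1$ ($o = -6 + 5 = -1$)
$V{\left(r \right)} = -4$ ($V{\left(r \right)} = -5 - -1 = -5 + 1 = -4$)
$\left(-1\right) 49823 + - V{\left(-2 \right)} \left(-35\right) = \left(-1\right) 49823 + \left(-1\right) \left(-4\right) \left(-35\right) = -49823 + 4 \left(-35\right) = -49823 - 140 = -49963$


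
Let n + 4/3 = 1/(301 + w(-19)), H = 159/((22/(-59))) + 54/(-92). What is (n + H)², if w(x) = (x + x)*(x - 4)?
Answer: 145919485558916281/795351830625 ≈ 1.8347e+5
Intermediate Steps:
w(x) = 2*x*(-4 + x) (w(x) = (2*x)*(-4 + x) = 2*x*(-4 + x))
H = -108030/253 (H = 159/((22*(-1/59))) + 54*(-1/92) = 159/(-22/59) - 27/46 = 159*(-59/22) - 27/46 = -9381/22 - 27/46 = -108030/253 ≈ -427.00)
n = -4697/3525 (n = -4/3 + 1/(301 + 2*(-19)*(-4 - 19)) = -4/3 + 1/(301 + 2*(-19)*(-23)) = -4/3 + 1/(301 + 874) = -4/3 + 1/1175 = -4697/3525 ≈ -1.3325)
(n + H)² = (-4697/3525 - 108030/253)² = (-381994091/891825)² = 145919485558916281/795351830625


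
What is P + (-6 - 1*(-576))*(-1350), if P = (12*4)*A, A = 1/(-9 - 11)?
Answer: -3847512/5 ≈ -7.6950e+5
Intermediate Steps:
A = -1/20 (A = 1/(-20) = -1/20 ≈ -0.050000)
P = -12/5 (P = (12*4)*(-1/20) = 48*(-1/20) = -12/5 ≈ -2.4000)
P + (-6 - 1*(-576))*(-1350) = -12/5 + (-6 - 1*(-576))*(-1350) = -12/5 + (-6 + 576)*(-1350) = -12/5 + 570*(-1350) = -12/5 - 769500 = -3847512/5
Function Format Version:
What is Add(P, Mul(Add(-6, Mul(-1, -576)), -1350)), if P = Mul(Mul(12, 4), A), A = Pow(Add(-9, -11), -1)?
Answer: Rational(-3847512, 5) ≈ -7.6950e+5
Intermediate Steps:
A = Rational(-1, 20) (A = Pow(-20, -1) = Rational(-1, 20) ≈ -0.050000)
P = Rational(-12, 5) (P = Mul(Mul(12, 4), Rational(-1, 20)) = Mul(48, Rational(-1, 20)) = Rational(-12, 5) ≈ -2.4000)
Add(P, Mul(Add(-6, Mul(-1, -576)), -1350)) = Add(Rational(-12, 5), Mul(Add(-6, Mul(-1, -576)), -1350)) = Add(Rational(-12, 5), Mul(Add(-6, 576), -1350)) = Add(Rational(-12, 5), Mul(570, -1350)) = Add(Rational(-12, 5), -769500) = Rational(-3847512, 5)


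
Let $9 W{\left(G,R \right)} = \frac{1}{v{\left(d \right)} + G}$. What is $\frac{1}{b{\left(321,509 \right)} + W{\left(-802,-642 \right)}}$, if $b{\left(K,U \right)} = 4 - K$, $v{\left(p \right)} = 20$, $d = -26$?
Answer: $- \frac{7038}{2231047} \approx -0.0031546$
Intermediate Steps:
$W{\left(G,R \right)} = \frac{1}{9 \left(20 + G\right)}$
$\frac{1}{b{\left(321,509 \right)} + W{\left(-802,-642 \right)}} = \frac{1}{\left(4 - 321\right) + \frac{1}{9 \left(20 - 802\right)}} = \frac{1}{\left(4 - 321\right) + \frac{1}{9 \left(-782\right)}} = \frac{1}{-317 + \frac{1}{9} \left(- \frac{1}{782}\right)} = \frac{1}{-317 - \frac{1}{7038}} = \frac{1}{- \frac{2231047}{7038}} = - \frac{7038}{2231047}$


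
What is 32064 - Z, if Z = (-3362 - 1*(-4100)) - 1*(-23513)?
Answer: 7813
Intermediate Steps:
Z = 24251 (Z = (-3362 + 4100) + 23513 = 738 + 23513 = 24251)
32064 - Z = 32064 - 1*24251 = 32064 - 24251 = 7813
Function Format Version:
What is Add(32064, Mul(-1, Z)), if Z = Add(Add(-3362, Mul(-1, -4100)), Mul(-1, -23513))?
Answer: 7813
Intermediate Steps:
Z = 24251 (Z = Add(Add(-3362, 4100), 23513) = Add(738, 23513) = 24251)
Add(32064, Mul(-1, Z)) = Add(32064, Mul(-1, 24251)) = Add(32064, -24251) = 7813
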